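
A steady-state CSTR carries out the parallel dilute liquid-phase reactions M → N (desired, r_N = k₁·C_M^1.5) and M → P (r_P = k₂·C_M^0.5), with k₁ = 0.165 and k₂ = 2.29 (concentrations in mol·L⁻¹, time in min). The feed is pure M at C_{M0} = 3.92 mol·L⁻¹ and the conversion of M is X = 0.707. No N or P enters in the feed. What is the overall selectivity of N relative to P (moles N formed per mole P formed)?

0.0828

Exit C_M = C_{M0}(1−X) = 3.92×0.293 = 1.149 mol·L⁻¹.
Rates in a CSTR are evaluated at the outlet concentration: r_N = 0.165×1.149^1.5 = 0.2031, r_P = 2.29×1.149^0.5 = 2.454.
Overall selectivity = C_N/C_P = r_Nτ/(r_Pτ) = r_N/r_P = 0.0828.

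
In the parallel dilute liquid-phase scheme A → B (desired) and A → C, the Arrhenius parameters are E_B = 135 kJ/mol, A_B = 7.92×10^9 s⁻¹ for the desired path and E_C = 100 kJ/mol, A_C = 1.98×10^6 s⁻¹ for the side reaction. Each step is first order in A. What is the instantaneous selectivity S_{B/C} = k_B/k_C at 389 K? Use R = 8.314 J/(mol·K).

k_B/k_C = (A_B/A_C)·exp[−(E_B−E_C)/(RT)] = (A_B/A_C)·exp[(E_C−E_B)/(RT)].
(E_C−E_B)/(RT) = (100−135)×10³/(8.314×389) = -35000/3234 = -10.82.
k_B/k_C = (7.92×10^9/1.98×10^6)·exp(-10.82) = 4000 × 1.996×10^-5 = 0.0798.
Since E_B > E_C, raising the temperature improves selectivity toward B.

0.0798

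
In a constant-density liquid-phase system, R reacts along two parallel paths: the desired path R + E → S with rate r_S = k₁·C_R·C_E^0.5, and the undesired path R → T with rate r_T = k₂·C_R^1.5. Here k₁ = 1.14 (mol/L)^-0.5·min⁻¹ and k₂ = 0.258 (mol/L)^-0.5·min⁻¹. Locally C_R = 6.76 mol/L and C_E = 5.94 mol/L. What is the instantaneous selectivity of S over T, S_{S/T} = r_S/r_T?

4.14

S_{S/T} = r_S/r_T = (k₁·C_R·C_E^0.5)/(k₂·C_R^1.5) = (k₁/k₂)·C_R^-0.5·C_E^0.5.
= (1.14×6.760×5.940^0.5) / (0.258×6.760^1.5) = 18.78/4.535 = 4.14.
The undesired path is higher order in R, so low C_R (CSTR or dilute feed) favours S.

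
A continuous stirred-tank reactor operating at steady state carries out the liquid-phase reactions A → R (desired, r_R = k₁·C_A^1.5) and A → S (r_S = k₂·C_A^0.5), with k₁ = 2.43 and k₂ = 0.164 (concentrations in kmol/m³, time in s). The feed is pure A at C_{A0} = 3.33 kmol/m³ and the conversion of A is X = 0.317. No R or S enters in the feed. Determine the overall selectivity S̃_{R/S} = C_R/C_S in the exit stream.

Exit C_A = C_{A0}(1−X) = 3.33×0.683 = 2.274 kmol/m³.
A CSTR operates uniformly at the exit composition, giving r_R = 8.335 and r_S = 0.2473 (each k·C_A^n at C_A = 2.274).
Overall selectivity = C_R/C_S = r_Rτ/(r_Sτ) = r_R/r_S = 33.7.

33.7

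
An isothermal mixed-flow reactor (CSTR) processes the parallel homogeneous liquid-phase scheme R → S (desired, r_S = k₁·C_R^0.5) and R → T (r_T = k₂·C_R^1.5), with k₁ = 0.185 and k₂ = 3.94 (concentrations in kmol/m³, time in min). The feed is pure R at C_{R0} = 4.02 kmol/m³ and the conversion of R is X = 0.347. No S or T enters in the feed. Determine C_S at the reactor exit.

0.0245 kmol/m³

Exit C_R = C_{R0}(1−X) = 4.02×0.653 = 2.625 kmol/m³.
Rates in a CSTR are evaluated at the outlet concentration: r_S = 0.185×2.625^0.5 = 0.2997, r_T = 3.94×2.625^1.5 = 16.76.
Fraction of consumed R going to S: r_S/(r_S+r_T) = 0.01757.
C_S = 0.01757·C_{R0}·X = 0.01757×4.02×0.347 = 0.0245 kmol/m³.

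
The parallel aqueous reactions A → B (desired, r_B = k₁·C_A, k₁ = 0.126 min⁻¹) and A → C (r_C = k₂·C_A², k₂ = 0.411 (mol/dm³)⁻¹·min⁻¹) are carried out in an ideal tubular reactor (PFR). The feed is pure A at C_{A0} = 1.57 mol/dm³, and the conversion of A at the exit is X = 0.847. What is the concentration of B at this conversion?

0.378 mol/dm³

C_A = C_{A0}(1−X) = 0.2402 mol/dm³.
Along a PFR/batch, dC_B/dC_A = −r_B/(r_B+r_C) = −k₁/(k₁+k₂·C_A).
Integrating from C_{A0} to C_A: C_B = (0.126/0.411)·ln[(0.126+0.411·1.57)/(0.126+0.411·0.240)] = 0.3066·ln(0.7713/0.2247) = 0.3780 mol/dm³.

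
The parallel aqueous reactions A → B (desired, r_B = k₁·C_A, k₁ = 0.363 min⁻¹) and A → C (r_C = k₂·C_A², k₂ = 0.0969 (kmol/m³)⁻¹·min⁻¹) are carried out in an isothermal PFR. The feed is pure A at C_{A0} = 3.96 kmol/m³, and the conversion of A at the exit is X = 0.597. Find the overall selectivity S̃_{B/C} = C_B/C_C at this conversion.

1.38

C_A = C_{A0}(1−X) = 1.596 kmol/m³.
Along a PFR/batch, dC_B/dC_A = −r_B/(r_B+r_C) = −k₁/(k₁+k₂·C_A).
Integrating from C_{A0} to C_A: C_B = (0.363/0.0969)·ln[(0.363+0.0969·3.96)/(0.363+0.0969·1.60)] = 3.746·ln(0.7467/0.5176) = 1.373 kmol/m³.
C_C = (C_{A0}−C_A)−C_B = 0.9915 kmol/m³; S̃_{B/C} = 1.373/0.9915 = 1.38.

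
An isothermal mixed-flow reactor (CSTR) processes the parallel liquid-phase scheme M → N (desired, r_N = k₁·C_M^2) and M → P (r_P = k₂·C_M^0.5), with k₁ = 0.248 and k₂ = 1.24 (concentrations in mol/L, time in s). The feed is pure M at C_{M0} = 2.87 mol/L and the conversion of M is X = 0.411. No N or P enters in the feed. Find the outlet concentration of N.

0.360 mol/L

Exit C_M = C_{M0}(1−X) = 2.87×0.589 = 1.690 mol/L.
In a CSTR the entire volume is at exit conditions, so r_N = 0.248×1.690^2 = 0.7087 and r_P = 1.24×1.690^0.5 = 1.612.
Fraction of consumed M going to N: r_N/(r_N+r_P) = 0.3053.
C_N = 0.3053·C_{M0}·X = 0.3053×2.87×0.411 = 0.360 mol/L.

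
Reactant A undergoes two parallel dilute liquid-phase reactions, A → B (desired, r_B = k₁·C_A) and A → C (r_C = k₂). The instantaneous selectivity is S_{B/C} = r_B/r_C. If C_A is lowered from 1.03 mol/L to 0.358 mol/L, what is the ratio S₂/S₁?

S_{B/C} = (k₁/k₂)·C_A, so S₂/S₁ = (C_{A,2}/C_{A,1}).
= 0.358/1.03 = 0.348.
Selectivity toward B falls as C_A falls — high-concentration operation is favoured.

0.348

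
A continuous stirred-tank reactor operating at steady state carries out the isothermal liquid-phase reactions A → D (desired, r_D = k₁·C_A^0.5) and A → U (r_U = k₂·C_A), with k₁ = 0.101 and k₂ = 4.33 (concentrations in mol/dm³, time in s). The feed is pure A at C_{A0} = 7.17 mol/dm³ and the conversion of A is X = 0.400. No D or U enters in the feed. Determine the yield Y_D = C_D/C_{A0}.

Exit C_A = C_{A0}(1−X) = 7.17×0.600 = 4.302 mol/dm³.
A CSTR operates uniformly at the exit composition, giving r_D = 0.2095 and r_U = 18.63 (each k·C_A^n at C_A = 4.302).
Fraction of consumed A going to D: r_D/(r_D+r_U) = 0.01112.
C_D = 0.01112·C_{A0}·X = 0.01112×7.17×0.400 = 0.0319 mol/dm³; Y_D = C_D/C_{A0} = 0.00445.

0.00445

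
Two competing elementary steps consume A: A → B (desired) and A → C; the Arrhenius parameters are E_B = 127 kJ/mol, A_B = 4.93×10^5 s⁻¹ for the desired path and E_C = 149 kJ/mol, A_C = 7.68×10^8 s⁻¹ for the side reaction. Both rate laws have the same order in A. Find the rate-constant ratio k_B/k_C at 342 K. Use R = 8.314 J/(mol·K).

With equal orders, S_{B/C} = k_B/k_C = (A_B/A_C)·exp[(E_C−E_B)/(RT)].
(E_C−E_B)/(RT) = (149−127)×10³/(8.314×342) = 22000/2843 = 7.737.
k_B/k_C = (4.93×10^5/7.68×10^8)·exp(7.737) = 6.419×10^-4 × 2292 = 1.47.

1.47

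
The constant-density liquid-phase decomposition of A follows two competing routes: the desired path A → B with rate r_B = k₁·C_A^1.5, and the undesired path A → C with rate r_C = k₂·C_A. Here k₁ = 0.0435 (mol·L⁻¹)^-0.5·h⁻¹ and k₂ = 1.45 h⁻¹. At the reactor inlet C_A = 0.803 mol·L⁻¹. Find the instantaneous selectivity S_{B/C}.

S_{B/C} = r_B/r_C = (k₁·C_A^1.5)/(k₂·C_A) = (k₁/k₂)·C_A^0.5.
= (0.0435×0.8030^1.5) / (1.45×0.8030) = 0.03130/1.164 = 0.0269.
Since the desired path is higher order in A, keeping C_A high (PFR or concentrated feed) favours B.

0.0269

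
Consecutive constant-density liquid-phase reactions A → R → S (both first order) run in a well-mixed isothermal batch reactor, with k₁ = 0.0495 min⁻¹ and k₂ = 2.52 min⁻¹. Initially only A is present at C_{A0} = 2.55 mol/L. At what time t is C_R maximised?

The intermediate peaks when r₁ = r₂, i.e. k₁e^(−k₁t) = k₂e^(−k₂t), giving t_opt = ln(k₂/k₁)/(k₂−k₁).
= ln(2.52/0.0495)/(2.52−0.0495) = ln(50.91)/2.470 = 3.930/2.470 = 1.59 min.

1.59 min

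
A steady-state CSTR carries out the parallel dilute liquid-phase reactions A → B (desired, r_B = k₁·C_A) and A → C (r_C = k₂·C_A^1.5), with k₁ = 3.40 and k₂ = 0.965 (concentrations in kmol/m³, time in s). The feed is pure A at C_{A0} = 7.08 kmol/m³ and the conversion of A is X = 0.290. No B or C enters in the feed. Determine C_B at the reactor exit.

Exit C_A = C_{A0}(1−X) = 7.08×0.710 = 5.027 kmol/m³.
In a CSTR the entire volume is at exit conditions, so r_B = 3.40×5.027 = 17.09 and r_C = 0.965×5.027^1.5 = 10.88.
Fraction of consumed A going to B: r_B/(r_B+r_C) = 0.6111.
C_B = 0.6111·C_{A0}·X = 0.6111×7.08×0.290 = 1.25 kmol/m³.

1.25 kmol/m³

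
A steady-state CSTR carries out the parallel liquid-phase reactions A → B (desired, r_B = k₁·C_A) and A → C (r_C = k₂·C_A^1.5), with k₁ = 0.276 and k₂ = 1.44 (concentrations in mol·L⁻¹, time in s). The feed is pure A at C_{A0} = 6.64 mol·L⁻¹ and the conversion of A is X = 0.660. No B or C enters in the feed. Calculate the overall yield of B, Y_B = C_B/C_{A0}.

0.0747

Exit C_A = C_{A0}(1−X) = 6.64×0.340 = 2.258 mol·L⁻¹.
A CSTR operates uniformly at the exit composition, giving r_B = 0.6231 and r_C = 4.885 (each k·C_A^n at C_A = 2.258).
Fraction of consumed A going to B: r_B/(r_B+r_C) = 0.1131.
C_B = 0.1131·C_{A0}·X = 0.1131×6.64×0.660 = 0.496 mol·L⁻¹; Y_B = C_B/C_{A0} = 0.0747.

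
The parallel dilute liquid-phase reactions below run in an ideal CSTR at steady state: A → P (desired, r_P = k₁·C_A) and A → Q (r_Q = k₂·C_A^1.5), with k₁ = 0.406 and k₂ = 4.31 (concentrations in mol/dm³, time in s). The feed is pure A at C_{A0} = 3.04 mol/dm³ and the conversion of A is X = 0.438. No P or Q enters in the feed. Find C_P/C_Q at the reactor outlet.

0.0721

Exit C_A = C_{A0}(1−X) = 3.04×0.562 = 1.708 mol/dm³.
In a CSTR the entire volume is at exit conditions, so r_P = 0.406×1.708 = 0.6936 and r_Q = 4.31×1.708^1.5 = 9.625.
Overall selectivity = C_P/C_Q = r_Pτ/(r_Qτ) = r_P/r_Q = 0.0721.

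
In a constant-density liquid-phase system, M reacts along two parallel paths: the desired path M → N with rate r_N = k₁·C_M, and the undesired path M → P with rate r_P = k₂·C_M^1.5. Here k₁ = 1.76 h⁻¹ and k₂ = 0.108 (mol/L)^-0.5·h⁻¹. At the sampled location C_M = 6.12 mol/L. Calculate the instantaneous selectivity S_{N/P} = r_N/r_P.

S_{N/P} = r_N/r_P = (k₁·C_M)/(k₂·C_M^1.5) = (k₁/k₂)·C_M^-0.5.
= (1.76×6.120) / (0.108×6.120^1.5) = 10.77/1.635 = 6.59.

6.59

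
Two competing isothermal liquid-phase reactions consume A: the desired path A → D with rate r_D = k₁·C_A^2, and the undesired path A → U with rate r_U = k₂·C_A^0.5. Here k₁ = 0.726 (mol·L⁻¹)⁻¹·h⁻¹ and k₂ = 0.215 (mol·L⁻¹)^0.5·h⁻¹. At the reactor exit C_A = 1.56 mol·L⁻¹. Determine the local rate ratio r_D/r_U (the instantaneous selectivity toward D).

S_{D/U} = r_D/r_U = (k₁·C_A^2)/(k₂·C_A^0.5) = (k₁/k₂)·C_A^1.5.
= (0.726×1.560^2) / (0.215×1.560^0.5) = 1.767/0.2685 = 6.58.
Since the desired path is higher order in A, keeping C_A high (PFR or concentrated feed) favours D.

6.58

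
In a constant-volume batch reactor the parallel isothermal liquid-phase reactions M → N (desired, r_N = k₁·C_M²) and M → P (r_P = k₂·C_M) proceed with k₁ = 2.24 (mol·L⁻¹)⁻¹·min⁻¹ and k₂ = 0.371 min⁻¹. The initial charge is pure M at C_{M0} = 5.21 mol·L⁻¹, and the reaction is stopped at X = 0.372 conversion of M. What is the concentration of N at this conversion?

1.86 mol·L⁻¹

C_M = C_{M0}(1−X) = 3.272 mol·L⁻¹.
Along a PFR/batch, dC_P/dC_M = −r_P/(r_N+r_P) = −k₂/(k₂+k₁·C_M).
Integrating from C_{M0} to C_M: C_P = (0.371/2.24)·ln[(0.371+2.24·5.21)/(0.371+2.24·3.27)] = 0.1656·ln(12.04/7.700) = 0.07406 mol·L⁻¹.
Then C_N = (C_{M0}−C_M) − C_P = 1.938 − 0.07406 = 1.864 mol·L⁻¹.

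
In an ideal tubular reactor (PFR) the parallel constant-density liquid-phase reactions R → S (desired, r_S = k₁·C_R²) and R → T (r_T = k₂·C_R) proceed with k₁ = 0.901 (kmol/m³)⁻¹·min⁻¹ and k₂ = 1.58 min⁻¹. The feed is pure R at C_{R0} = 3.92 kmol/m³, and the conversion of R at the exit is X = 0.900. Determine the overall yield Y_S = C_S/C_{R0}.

C_R = C_{R0}(1−X) = 0.3920 kmol/m³.
Along a PFR/batch, dC_T/dC_R = −r_T/(r_S+r_T) = −k₂/(k₂+k₁·C_R).
Integrating from C_{R0} to C_R: C_T = (1.58/0.901)·ln[(1.58+0.901·3.92)/(1.58+0.901·0.392)] = 1.754·ln(5.112/1.933) = 1.705 kmol/m³.
Then C_S = (C_{R0}−C_R) − C_T = 3.528 − 1.705 = 1.823 kmol/m³.
Y_S = C_S/C_{R0} = 1.823/3.92 = 0.465.

0.465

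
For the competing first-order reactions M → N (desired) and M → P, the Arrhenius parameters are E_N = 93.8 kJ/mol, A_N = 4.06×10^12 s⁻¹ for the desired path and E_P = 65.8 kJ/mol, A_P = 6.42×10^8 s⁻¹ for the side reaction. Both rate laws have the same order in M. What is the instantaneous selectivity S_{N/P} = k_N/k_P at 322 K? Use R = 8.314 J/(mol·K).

k_N/k_P = (A_N/A_P)·exp[−(E_N−E_P)/(RT)] = (A_N/A_P)·exp[(E_P−E_N)/(RT)].
(E_P−E_N)/(RT) = (65.8−93.8)×10³/(8.314×322) = -28000/2677 = -10.46.
k_N/k_P = (4.06×10^12/6.42×10^8)·exp(-10.46) = 6324 × 2.869×10^-5 = 0.181.
Since E_N > E_P, raising the temperature improves selectivity toward N.

0.181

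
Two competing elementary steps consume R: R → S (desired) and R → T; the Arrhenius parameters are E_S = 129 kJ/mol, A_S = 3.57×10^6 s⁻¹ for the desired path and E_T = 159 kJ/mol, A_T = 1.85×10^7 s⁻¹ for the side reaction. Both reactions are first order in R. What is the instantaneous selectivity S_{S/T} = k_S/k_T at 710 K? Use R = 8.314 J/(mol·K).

31.1

Since both paths have the same order in R, the concentration cancels and S_{S/T} = k_S/k_T = (A_S/A_T)·exp[(E_T−E_S)/(RT)].
(E_T−E_S)/(RT) = (159−129)×10³/(8.314×710) = 30000/5903 = 5.082.
k_S/k_T = (3.57×10^6/1.85×10^7)·exp(5.082) = 0.1930 × 161.1 = 31.1.
Since E_S < E_T, lowering the temperature improves selectivity toward S.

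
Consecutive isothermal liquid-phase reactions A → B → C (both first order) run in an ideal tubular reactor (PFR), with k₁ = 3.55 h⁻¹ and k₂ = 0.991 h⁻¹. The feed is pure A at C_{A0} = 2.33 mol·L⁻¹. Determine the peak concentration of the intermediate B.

Evaluating C_B at τ_opt = ln(k₂/k₁)/(k₂−k₁) gives C_{B,max}/C_{A0} = (k₁/k₂)^[k₂/(k₂−k₁)].
= (3.55/0.991)^(0.991/(0.991−3.55)) = (3.582)^(-0.3873) = 0.6101.
C_{B,max} = 0.6101×2.33 = 1.42 mol·L⁻¹.

1.42 mol·L⁻¹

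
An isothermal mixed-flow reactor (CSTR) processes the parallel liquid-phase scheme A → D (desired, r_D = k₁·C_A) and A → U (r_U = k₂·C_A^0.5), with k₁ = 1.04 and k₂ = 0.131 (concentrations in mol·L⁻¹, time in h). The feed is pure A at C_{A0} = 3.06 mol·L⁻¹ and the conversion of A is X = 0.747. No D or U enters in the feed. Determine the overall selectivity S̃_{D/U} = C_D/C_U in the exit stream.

Exit C_A = C_{A0}(1−X) = 3.06×0.253 = 0.7742 mol·L⁻¹.
In a CSTR the entire volume is at exit conditions, so r_D = 1.04×0.7742 = 0.8051 and r_U = 0.131×0.7742^0.5 = 0.1153.
Overall selectivity = C_D/C_U = r_Dτ/(r_Uτ) = r_D/r_U = 6.99.

6.99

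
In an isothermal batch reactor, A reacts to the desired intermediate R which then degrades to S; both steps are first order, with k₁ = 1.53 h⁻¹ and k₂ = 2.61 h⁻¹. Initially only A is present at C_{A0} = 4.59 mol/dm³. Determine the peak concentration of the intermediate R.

Evaluating C_R at t_opt = ln(k₂/k₁)/(k₂−k₁) gives C_{R,max}/C_{A0} = (k₁/k₂)^[k₂/(k₂−k₁)].
= (1.53/2.61)^(2.61/(2.61−1.53)) = (0.5862)^(2.417) = 0.2751.
C_{R,max} = 0.2751×4.59 = 1.26 mol/dm³.

1.26 mol/dm³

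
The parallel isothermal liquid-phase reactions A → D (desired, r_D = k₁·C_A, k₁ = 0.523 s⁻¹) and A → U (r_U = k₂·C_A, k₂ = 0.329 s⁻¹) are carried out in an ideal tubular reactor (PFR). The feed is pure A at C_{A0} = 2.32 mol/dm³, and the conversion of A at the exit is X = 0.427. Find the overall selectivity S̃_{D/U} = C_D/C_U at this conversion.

1.59

C_A = C_{A0}(1−X) = 1.329 mol/dm³.
Both paths are first order in A, so the instantaneous fraction to D is constant: dC_D/d(−C_A) = k₁/(k₁+k₂) = 0.6138.
C_D = 0.6138·(C_{A0}−C_A) = 0.6138×0.9906 = 0.608 mol/dm³.
C_U = (C_{A0}−C_A)−C_D = 0.3825 mol/dm³; S̃_{D/U} = 0.6081/0.3825 = 1.59.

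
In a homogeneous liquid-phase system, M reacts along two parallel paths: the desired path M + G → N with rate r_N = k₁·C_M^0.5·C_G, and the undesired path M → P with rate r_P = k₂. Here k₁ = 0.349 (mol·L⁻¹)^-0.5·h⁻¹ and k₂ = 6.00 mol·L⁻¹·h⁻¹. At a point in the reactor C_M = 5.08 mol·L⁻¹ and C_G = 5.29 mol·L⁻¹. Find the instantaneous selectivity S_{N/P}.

S_{N/P} = r_N/r_P = (k₁·C_M^0.5·C_G)/(k₂) = (k₁/k₂)·C_M^0.5·C_G.
= (0.349×5.080^0.5×5.290) / (6.00) = 4.161/6.000 = 0.694.

0.694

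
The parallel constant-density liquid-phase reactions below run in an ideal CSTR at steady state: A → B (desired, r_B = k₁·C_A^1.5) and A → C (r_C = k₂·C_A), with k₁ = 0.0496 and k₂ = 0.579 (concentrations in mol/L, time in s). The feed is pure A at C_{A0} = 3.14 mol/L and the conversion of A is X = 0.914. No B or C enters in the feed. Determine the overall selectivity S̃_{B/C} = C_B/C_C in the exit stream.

0.0445

Exit C_A = C_{A0}(1−X) = 3.14×0.0860 = 0.2700 mol/L.
In a CSTR the entire volume is at exit conditions, so r_B = 0.0496×0.2700^1.5 = 0.006960 and r_C = 0.579×0.2700 = 0.1564.
Overall selectivity = C_B/C_C = r_Bτ/(r_Cτ) = r_B/r_C = 0.0445.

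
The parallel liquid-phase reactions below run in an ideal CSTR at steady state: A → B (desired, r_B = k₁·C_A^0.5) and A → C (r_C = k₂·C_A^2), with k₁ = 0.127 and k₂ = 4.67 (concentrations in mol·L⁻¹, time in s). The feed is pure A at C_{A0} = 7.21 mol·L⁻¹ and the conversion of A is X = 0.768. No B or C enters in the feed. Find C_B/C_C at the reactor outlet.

Exit C_A = C_{A0}(1−X) = 7.21×0.232 = 1.673 mol·L⁻¹.
In a CSTR the entire volume is at exit conditions, so r_B = 0.127×1.673^0.5 = 0.1643 and r_C = 4.67×1.673^2 = 13.07.
Overall selectivity = C_B/C_C = r_Bτ/(r_Cτ) = r_B/r_C = 0.0126.

0.0126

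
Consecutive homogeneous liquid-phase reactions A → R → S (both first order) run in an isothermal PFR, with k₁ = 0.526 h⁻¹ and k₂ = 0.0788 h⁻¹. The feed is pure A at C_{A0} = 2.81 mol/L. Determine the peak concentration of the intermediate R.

Evaluating C_R at τ_opt = ln(k₂/k₁)/(k₂−k₁) gives C_{R,max}/C_{A0} = (k₁/k₂)^[k₂/(k₂−k₁)].
= (0.526/0.0788)^(0.0788/(0.0788−0.526)) = (6.675)^(-0.1762) = 0.7157.
C_{R,max} = 0.7157×2.81 = 2.01 mol/L.

2.01 mol/L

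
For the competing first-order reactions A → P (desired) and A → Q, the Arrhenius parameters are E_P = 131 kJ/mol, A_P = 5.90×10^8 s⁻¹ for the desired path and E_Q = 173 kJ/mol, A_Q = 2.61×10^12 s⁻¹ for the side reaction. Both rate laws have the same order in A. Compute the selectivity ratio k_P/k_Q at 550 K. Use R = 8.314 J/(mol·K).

Since both paths have the same order in A, the concentration cancels and S_{P/Q} = k_P/k_Q = (A_P/A_Q)·exp[(E_Q−E_P)/(RT)].
(E_Q−E_P)/(RT) = (173−131)×10³/(8.314×550) = 42000/4573 = 9.185.
k_P/k_Q = (5.90×10^8/2.61×10^12)·exp(9.185) = 2.261×10^-4 × 9749 = 2.20.
Since E_P < E_Q, lowering the temperature improves selectivity toward P.

2.20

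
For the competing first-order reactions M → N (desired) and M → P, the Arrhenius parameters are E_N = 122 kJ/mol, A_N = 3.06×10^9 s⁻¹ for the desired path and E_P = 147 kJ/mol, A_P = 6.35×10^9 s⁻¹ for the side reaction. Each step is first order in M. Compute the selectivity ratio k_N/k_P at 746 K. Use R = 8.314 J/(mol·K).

Since both paths have the same order in M, the concentration cancels and S_{N/P} = k_N/k_P = (A_N/A_P)·exp[(E_P−E_N)/(RT)].
(E_P−E_N)/(RT) = (147−122)×10³/(8.314×746) = 25000/6202 = 4.031.
k_N/k_P = (3.06×10^9/6.35×10^9)·exp(4.031) = 0.4819 × 56.31 = 27.1.

27.1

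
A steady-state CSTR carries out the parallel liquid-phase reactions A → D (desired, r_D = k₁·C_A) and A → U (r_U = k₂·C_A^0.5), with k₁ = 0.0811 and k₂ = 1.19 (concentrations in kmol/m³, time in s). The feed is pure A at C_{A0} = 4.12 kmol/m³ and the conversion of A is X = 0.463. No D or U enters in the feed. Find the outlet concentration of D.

Exit C_A = C_{A0}(1−X) = 4.12×0.537 = 2.212 kmol/m³.
In a CSTR the entire volume is at exit conditions, so r_D = 0.0811×2.212 = 0.1794 and r_U = 1.19×2.212^0.5 = 1.770.
Fraction of consumed A going to D: r_D/(r_D+r_U) = 0.09204.
C_D = 0.09204·C_{A0}·X = 0.09204×4.12×0.463 = 0.176 kmol/m³.

0.176 kmol/m³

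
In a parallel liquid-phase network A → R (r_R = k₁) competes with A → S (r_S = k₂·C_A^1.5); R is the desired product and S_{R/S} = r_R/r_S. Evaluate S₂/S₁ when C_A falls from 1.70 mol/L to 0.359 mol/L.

S_{R/S} = (k₁/k₂)·C_A^-1.5, so S₂/S₁ = (C_{A,2}/C_{A,1})^-1.5.
= (0.359/1.70)^(-1.5) = (0.2112)^(-1.5) = 10.3.

10.3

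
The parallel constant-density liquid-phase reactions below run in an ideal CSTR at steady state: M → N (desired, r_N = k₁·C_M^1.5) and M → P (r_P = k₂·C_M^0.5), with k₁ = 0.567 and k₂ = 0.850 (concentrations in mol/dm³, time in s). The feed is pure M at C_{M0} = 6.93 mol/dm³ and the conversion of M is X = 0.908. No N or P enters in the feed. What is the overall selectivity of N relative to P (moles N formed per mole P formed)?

Exit C_M = C_{M0}(1−X) = 6.93×0.0920 = 0.6376 mol/dm³.
In a CSTR the entire volume is at exit conditions, so r_N = 0.567×0.6376^1.5 = 0.2886 and r_P = 0.850×0.6376^0.5 = 0.6787.
Overall selectivity = C_N/C_P = r_Nτ/(r_Pτ) = r_N/r_P = 0.425.

0.425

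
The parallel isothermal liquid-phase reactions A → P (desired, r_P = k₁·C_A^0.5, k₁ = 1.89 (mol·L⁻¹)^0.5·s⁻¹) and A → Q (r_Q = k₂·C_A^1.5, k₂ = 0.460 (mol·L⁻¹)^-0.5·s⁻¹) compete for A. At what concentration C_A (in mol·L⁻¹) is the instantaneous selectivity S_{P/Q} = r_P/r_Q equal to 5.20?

0.790 mol·L⁻¹

S_{P/Q} = (k₁/k₂)·C_A⁻¹ ⇒ C_A = (S·k₂/k₁)^(-1).
= (5.20×0.460/1.89)^(-1) = (1.266)^(-1) = 0.790 mol·L⁻¹.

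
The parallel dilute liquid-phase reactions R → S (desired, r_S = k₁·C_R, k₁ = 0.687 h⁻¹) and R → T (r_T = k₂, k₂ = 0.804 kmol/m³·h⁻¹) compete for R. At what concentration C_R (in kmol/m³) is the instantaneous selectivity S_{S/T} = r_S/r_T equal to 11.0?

S_{S/T} = (k₁/k₂)·C_R ⇒ C_R = S·k₂/k₁.
= 11.0×0.804/0.687 = 12.9 kmol/m³.

12.9 kmol/m³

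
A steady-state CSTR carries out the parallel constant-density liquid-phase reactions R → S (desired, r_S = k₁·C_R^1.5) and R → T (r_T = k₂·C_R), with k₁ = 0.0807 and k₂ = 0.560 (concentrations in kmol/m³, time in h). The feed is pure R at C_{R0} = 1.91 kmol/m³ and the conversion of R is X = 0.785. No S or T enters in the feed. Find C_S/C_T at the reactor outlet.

0.0923

Exit C_R = C_{R0}(1−X) = 1.91×0.215 = 0.4106 kmol/m³.
In a CSTR the entire volume is at exit conditions, so r_S = 0.0807×0.4106^1.5 = 0.02124 and r_T = 0.560×0.4106 = 0.2300.
Overall selectivity = C_S/C_T = r_Sτ/(r_Tτ) = r_S/r_T = 0.0923.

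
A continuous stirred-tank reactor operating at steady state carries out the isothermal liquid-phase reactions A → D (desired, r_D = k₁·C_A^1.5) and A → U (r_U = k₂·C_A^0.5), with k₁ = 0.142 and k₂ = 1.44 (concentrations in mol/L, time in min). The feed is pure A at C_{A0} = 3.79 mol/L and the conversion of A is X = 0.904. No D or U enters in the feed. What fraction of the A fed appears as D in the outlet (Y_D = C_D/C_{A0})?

Exit C_A = C_{A0}(1−X) = 3.79×0.0960 = 0.3638 mol/L.
In a CSTR the entire volume is at exit conditions, so r_D = 0.142×0.3638^1.5 = 0.03116 and r_U = 1.44×0.3638^0.5 = 0.8686.
Fraction of consumed A going to D: r_D/(r_D+r_U) = 0.03464.
C_D = 0.03464·C_{A0}·X = 0.03464×3.79×0.904 = 0.119 mol/L; Y_D = C_D/C_{A0} = 0.0313.

0.0313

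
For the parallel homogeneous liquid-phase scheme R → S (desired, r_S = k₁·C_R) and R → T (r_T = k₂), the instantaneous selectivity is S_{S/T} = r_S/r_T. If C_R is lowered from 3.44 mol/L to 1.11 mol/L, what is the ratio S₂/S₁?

S_{S/T} = (k₁/k₂)·C_R, so S₂/S₁ = (C_{R,2}/C_{R,1}).
= 1.11/3.44 = 0.323.
Selectivity toward S falls as C_R falls — high-concentration operation is favoured.

0.323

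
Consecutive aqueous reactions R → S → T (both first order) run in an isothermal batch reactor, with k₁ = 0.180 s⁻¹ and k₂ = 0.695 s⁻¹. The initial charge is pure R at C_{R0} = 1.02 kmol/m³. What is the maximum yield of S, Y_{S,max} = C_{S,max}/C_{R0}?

0.162

Evaluating C_S at t_opt = ln(k₂/k₁)/(k₂−k₁) gives C_{S,max}/C_{R0} = (k₁/k₂)^[k₂/(k₂−k₁)].
= (0.180/0.695)^(0.695/(0.695−0.180)) = (0.2590)^(1.350) = 0.1615.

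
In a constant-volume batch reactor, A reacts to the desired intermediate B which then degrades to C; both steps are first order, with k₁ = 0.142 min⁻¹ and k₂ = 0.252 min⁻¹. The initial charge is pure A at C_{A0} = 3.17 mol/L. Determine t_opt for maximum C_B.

Setting dC_B/dt = 0 gives t_opt = ln(k₂/k₁)/(k₂−k₁).
= ln(0.252/0.142)/(0.252−0.142) = ln(1.775)/0.1100 = 0.5736/0.1100 = 5.21 min.

5.21 min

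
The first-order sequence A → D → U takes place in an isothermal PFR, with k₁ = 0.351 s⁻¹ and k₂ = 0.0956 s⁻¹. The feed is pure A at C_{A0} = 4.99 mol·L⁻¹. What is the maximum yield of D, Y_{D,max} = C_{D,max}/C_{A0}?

0.615

At the optimum, C_{D,max}/C_{A0} = (k₁/k₂)^[k₂/(k₂−k₁)].
= (0.351/0.0956)^(0.0956/(0.0956−0.351)) = (3.672)^(-0.3743) = 0.6146.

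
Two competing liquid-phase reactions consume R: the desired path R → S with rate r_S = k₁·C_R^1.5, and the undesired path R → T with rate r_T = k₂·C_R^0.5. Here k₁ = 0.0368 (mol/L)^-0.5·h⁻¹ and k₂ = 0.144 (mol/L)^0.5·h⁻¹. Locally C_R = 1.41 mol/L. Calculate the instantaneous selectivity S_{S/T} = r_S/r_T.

S_{S/T} = r_S/r_T = (k₁·C_R^1.5)/(k₂·C_R^0.5) = (k₁/k₂)·C_R.
= (0.0368×1.410^1.5) / (0.144×1.410^0.5) = 0.06161/0.1710 = 0.360.
Since the desired path is higher order in R, keeping C_R high (PFR or concentrated feed) favours S.

0.360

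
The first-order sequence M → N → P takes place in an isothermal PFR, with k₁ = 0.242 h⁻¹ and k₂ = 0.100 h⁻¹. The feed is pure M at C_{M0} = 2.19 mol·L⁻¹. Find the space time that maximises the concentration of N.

The intermediate peaks when r₁ = r₂, i.e. k₁e^(−k₁τ) = k₂e^(−k₂τ), giving τ_opt = ln(k₂/k₁)/(k₂−k₁).
= ln(0.100/0.242)/(0.100−0.242) = ln(0.4132)/-0.1420 = -0.8838/-0.1420 = 6.22 h.

6.22 h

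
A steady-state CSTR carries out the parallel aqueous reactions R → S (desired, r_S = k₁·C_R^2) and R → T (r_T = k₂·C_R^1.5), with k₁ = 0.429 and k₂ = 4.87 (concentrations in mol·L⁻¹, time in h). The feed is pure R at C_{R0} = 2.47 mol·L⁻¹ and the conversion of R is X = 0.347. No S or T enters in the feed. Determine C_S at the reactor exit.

0.0862 mol·L⁻¹

Exit C_R = C_{R0}(1−X) = 2.47×0.653 = 1.613 mol·L⁻¹.
A CSTR operates uniformly at the exit composition, giving r_S = 1.116 and r_T = 9.976 (each k·C_R^n at C_R = 1.613).
Fraction of consumed R going to S: r_S/(r_S+r_T) = 0.1006.
C_S = 0.1006·C_{R0}·X = 0.1006×2.47×0.347 = 0.0862 mol·L⁻¹.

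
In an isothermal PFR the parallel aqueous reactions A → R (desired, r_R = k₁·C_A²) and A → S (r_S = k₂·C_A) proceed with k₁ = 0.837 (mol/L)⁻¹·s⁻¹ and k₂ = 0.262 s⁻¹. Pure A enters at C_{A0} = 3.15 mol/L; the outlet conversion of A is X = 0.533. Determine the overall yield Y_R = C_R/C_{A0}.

0.467

C_A = C_{A0}(1−X) = 1.471 mol/L.
Along a PFR/batch, dC_S/dC_A = −r_S/(r_R+r_S) = −k₂/(k₂+k₁·C_A).
Integrating from C_{A0} to C_A: C_S = (0.262/0.837)·ln[(0.262+0.837·3.15)/(0.262+0.837·1.47)] = 0.3130·ln(2.899/1.493) = 0.2076 mol/L.
Then C_R = (C_{A0}−C_A) − C_S = 1.679 − 0.2076 = 1.471 mol/L.
Y_R = C_R/C_{A0} = 1.471/3.15 = 0.467.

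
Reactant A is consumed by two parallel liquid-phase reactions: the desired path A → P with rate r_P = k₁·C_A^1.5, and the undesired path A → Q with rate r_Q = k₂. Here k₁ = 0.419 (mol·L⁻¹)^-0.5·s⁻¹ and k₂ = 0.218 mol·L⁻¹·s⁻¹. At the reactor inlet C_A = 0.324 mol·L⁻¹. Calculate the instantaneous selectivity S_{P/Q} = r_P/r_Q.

S_{P/Q} = r_P/r_Q = (k₁·C_A^1.5)/(k₂) = (k₁/k₂)·C_A^1.5.
= (0.419×0.3240^1.5) / (0.218) = 0.07727/0.2180 = 0.354.

0.354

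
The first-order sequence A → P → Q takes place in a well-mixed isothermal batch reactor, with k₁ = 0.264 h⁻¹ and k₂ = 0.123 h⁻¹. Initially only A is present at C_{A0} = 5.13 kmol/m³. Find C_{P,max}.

Evaluating C_P at t_opt = ln(k₂/k₁)/(k₂−k₁) gives C_{P,max}/C_{A0} = (k₁/k₂)^[k₂/(k₂−k₁)].
= (0.264/0.123)^(0.123/(0.123−0.264)) = (2.146)^(-0.8723) = 0.5136.
C_{P,max} = 0.5136×5.13 = 2.63 kmol/m³.

2.63 kmol/m³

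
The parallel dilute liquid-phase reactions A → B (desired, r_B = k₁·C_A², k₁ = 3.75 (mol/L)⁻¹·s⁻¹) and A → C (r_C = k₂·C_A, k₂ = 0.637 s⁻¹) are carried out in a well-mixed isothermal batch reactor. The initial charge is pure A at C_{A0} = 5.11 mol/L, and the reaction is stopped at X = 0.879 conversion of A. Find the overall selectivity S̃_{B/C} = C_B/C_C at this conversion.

C_A = C_{A0}(1−X) = 0.6183 mol/L.
Along a PFR/batch, dC_C/dC_A = −r_C/(r_B+r_C) = −k₂/(k₂+k₁·C_A).
Integrating from C_{A0} to C_A: C_C = (0.637/3.75)·ln[(0.637+3.75·5.11)/(0.637+3.75·0.618)] = 0.1699·ln(19.80/2.956) = 0.3231 mol/L.
Then C_B = (C_{A0}−C_A) − C_C = 4.492 − 0.3231 = 4.169 mol/L.
S̃_{B/C} = C_B/C_C = 4.169/0.3231 = 12.9.

12.9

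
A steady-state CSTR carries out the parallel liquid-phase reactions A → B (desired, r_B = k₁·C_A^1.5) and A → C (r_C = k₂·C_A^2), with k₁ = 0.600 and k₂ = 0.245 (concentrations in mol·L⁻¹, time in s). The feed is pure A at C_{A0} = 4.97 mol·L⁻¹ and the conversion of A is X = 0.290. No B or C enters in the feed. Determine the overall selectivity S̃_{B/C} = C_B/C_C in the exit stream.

1.30

Exit C_A = C_{A0}(1−X) = 4.97×0.710 = 3.529 mol·L⁻¹.
Rates in a CSTR are evaluated at the outlet concentration: r_B = 0.600×3.529^1.5 = 3.977, r_C = 0.245×3.529^2 = 3.051.
Overall selectivity = C_B/C_C = r_Bτ/(r_Cτ) = r_B/r_C = 1.30.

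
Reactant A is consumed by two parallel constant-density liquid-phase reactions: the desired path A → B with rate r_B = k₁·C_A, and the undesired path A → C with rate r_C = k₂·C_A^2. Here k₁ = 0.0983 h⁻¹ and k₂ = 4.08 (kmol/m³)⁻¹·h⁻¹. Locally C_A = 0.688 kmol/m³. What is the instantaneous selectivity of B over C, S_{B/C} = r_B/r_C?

S_{B/C} = r_B/r_C = (k₁·C_A)/(k₂·C_A^2) = (k₁/k₂)·C_A⁻¹.
= (0.0983×0.6880) / (4.08×0.6880^2) = 0.06763/1.931 = 0.0350.

0.0350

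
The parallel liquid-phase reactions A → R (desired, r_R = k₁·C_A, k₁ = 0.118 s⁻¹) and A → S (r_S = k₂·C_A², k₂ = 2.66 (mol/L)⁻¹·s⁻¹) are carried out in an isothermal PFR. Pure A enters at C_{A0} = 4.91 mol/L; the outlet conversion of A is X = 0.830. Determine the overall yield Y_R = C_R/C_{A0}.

C_A = C_{A0}(1−X) = 0.8347 mol/L.
Along a PFR/batch, dC_R/dC_A = −r_R/(r_R+r_S) = −k₁/(k₁+k₂·C_A).
Integrating from C_{A0} to C_A: C_R = (0.118/2.66)·ln[(0.118+2.66·4.91)/(0.118+2.66·0.835)] = 0.04436·ln(13.18/2.338) = 0.07671 mol/L.
Y_R = C_R/C_{A0} = 0.07671/4.91 = 0.0156.

0.0156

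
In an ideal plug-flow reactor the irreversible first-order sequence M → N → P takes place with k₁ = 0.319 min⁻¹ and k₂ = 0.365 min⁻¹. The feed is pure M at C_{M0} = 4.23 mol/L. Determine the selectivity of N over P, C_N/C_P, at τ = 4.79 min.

0.613

Solving the coupled first-order balances gives C_N(τ) = [k₁/(k₂−k₁)]·C_{M0}·(e^(−k₁τ) − e^(−k₂τ)).
e^(−k₁τ) = e^(−0.319×4.79) = e^(−1.528) = 0.2170; e^(−k₂τ) = e^(−1.748) = 0.1741.
C_N = 0.319×4.23/(0.365−0.319) × (0.2170−0.1741) = 29.33×0.04291 = 1.259 mol/L.
C_M = C_{M0}e^(−k₁τ) = 0.9178 mol/L, so C_P = C_{M0}−C_M−C_N = 2.054 mol/L; C_N/C_P = 0.613.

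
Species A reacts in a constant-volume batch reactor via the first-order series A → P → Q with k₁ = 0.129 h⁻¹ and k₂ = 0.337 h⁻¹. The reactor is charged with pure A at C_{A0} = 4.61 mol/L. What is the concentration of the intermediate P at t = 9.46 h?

The intermediate concentration in a first-order A→B→C sequence is C_P = k₁C_{A0}(e^(−k₁t) − e^(−k₂t))/(k₂−k₁).
e^(−k₁t) = e^(−0.129×9.46) = e^(−1.220) = 0.2951; e^(−k₂t) = e^(−3.188) = 0.04125.
C_P = 0.129×4.61/(0.337−0.129) × (0.2951−0.04125) = 2.859×0.2539 = 0.7259 mol/L.

0.726 mol/L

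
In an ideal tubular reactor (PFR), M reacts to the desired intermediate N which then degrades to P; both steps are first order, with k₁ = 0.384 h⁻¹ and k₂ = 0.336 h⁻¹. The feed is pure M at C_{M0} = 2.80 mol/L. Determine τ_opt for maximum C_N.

Setting dC_N/dτ = 0 gives τ_opt = ln(k₂/k₁)/(k₂−k₁).
= ln(0.336/0.384)/(0.336−0.384) = ln(0.8750)/-0.04800 = -0.1335/-0.04800 = 2.78 h.

2.78 h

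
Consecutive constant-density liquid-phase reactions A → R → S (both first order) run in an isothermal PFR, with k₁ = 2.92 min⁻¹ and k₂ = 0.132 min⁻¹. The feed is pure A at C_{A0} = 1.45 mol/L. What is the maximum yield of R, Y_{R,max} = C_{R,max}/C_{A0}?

Evaluating C_R at τ_opt = ln(k₂/k₁)/(k₂−k₁) gives C_{R,max}/C_{A0} = (k₁/k₂)^[k₂/(k₂−k₁)].
= (2.92/0.132)^(0.132/(0.132−2.92)) = (22.12)^(-0.04735) = 0.8636.

0.864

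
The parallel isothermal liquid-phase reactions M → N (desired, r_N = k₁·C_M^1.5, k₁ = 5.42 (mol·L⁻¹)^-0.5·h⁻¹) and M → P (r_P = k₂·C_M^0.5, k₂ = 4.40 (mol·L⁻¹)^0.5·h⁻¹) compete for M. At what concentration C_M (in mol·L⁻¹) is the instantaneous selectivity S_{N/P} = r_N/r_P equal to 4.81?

S_{N/P} = (k₁/k₂)·C_M ⇒ C_M = S·k₂/k₁.
= 4.81×4.40/5.42 = 3.90 mol·L⁻¹.

3.90 mol·L⁻¹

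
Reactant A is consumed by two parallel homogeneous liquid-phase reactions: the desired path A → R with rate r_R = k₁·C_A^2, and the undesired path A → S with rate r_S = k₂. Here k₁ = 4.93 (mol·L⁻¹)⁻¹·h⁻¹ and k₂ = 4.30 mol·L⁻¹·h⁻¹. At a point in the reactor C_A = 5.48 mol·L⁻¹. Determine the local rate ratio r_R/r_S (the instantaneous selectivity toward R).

S_{R/S} = r_R/r_S = (k₁·C_A^2)/(k₂) = (k₁/k₂)·C_A^2.
= (4.93×5.480^2) / (4.30) = 148.0/4.300 = 34.4.
Since the desired path is higher order in A, keeping C_A high (PFR or concentrated feed) favours R.

34.4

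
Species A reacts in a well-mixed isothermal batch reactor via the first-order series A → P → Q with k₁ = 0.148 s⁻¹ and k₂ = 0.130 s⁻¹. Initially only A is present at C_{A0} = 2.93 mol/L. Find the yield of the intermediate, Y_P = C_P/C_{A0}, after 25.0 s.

Solving the coupled first-order balances gives C_P(t) = [k₁/(k₂−k₁)]·C_{A0}·(e^(−k₁t) − e^(−k₂t)).
e^(−k₁t) = e^(−0.148×25.0) = e^(−3.700) = 0.02472; e^(−k₂t) = e^(−3.250) = 0.03877.
C_P = 0.148×2.93/(0.130−0.148) × (0.02472−0.03877) = (-24.09)×(-0.01405) = 0.3385 mol/L.
Y_P = C_P/C_{A0} = 0.3385/2.93 = 0.116.

0.116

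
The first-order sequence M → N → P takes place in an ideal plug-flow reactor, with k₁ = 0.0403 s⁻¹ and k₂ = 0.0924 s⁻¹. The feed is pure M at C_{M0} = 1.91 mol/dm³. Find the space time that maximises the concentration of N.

15.9 s

Setting dC_N/dτ = 0 gives τ_opt = ln(k₂/k₁)/(k₂−k₁).
= ln(0.0924/0.0403)/(0.0924−0.0403) = ln(2.293)/0.05210 = 0.8298/0.05210 = 15.9 s.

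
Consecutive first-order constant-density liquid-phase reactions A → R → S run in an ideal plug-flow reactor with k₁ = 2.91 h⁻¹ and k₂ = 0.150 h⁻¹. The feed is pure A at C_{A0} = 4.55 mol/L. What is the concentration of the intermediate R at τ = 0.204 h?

2.00 mol/L

The intermediate concentration in a first-order A→B→C sequence is C_R = k₁C_{A0}(e^(−k₁τ) − e^(−k₂τ))/(k₂−k₁).
e^(−k₁τ) = e^(−2.91×0.204) = e^(−0.5936) = 0.5523; e^(−k₂τ) = e^(−0.03060) = 0.9699.
C_R = 2.91×4.55/(0.150−2.91) × (0.5523−0.9699) = (-4.797)×(-0.4176) = 2.003 mol/L.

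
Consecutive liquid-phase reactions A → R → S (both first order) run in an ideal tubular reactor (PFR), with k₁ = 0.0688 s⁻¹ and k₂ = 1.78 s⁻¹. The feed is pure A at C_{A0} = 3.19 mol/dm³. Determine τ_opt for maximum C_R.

The intermediate peaks when r₁ = r₂, i.e. k₁e^(−k₁τ) = k₂e^(−k₂τ), giving τ_opt = ln(k₂/k₁)/(k₂−k₁).
= ln(1.78/0.0688)/(1.78−0.0688) = ln(25.87)/1.711 = 3.253/1.711 = 1.90 s.

1.90 s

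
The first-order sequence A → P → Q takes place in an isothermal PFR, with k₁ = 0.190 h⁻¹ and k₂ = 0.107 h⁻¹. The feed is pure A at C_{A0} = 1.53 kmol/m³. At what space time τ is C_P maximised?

For first-order series the maximum of C_P occurs at τ_opt = ln(k₂/k₁)/(k₂−k₁).
= ln(0.107/0.190)/(0.107−0.190) = ln(0.5632)/-0.08300 = -0.5742/-0.08300 = 6.92 h.

6.92 h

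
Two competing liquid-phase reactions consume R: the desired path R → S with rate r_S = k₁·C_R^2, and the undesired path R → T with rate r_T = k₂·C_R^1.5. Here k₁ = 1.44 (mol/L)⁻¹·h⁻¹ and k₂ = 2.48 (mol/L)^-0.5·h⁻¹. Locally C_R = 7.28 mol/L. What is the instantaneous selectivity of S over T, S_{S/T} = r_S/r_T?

1.57

S_{S/T} = r_S/r_T = (k₁·C_R^2)/(k₂·C_R^1.5) = (k₁/k₂)·C_R^0.5.
= (1.44×7.280^2) / (2.48×7.280^1.5) = 76.32/48.71 = 1.57.
Since the desired path is higher order in R, keeping C_R high (PFR or concentrated feed) favours S.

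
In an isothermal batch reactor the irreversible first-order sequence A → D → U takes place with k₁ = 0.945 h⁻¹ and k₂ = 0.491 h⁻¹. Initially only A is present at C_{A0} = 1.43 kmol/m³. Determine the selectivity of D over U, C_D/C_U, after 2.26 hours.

For first-order series with pure A initially, C_D(t) = k₁C_{A0}/(k₂−k₁)·(e^(−k₁t) − e^(−k₂t)).
e^(−k₁t) = e^(−0.945×2.26) = e^(−2.136) = 0.1182; e^(−k₂t) = e^(−1.110) = 0.3297.
C_D = 0.945×1.43/(0.491−0.945) × (0.1182−0.3297) = (-2.977)×(-0.2115) = 0.6296 kmol/m³.
C_A = C_{A0}e^(−k₁t) = 0.1690 kmol/m³, so C_U = C_{A0}−C_A−C_D = 0.6315 kmol/m³; C_D/C_U = 0.997.

0.997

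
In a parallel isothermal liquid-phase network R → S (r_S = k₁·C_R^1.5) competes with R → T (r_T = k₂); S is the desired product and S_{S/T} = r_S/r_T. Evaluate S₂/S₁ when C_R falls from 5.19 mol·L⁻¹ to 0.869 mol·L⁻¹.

S_{S/T} = (k₁/k₂)·C_R^1.5, so S₂/S₁ = (C_{R,2}/C_{R,1})^1.5.
= (0.869/5.19)^1.5 = (0.1674)^1.5 = 0.0685.
Selectivity toward S falls as C_R falls — high-concentration operation is favoured.

0.0685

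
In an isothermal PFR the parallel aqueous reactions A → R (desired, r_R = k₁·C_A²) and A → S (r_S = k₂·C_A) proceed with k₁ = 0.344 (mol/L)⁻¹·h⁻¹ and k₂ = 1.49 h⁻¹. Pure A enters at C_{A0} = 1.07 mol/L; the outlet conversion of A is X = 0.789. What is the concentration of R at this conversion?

0.108 mol/L

C_A = C_{A0}(1−X) = 0.2258 mol/L.
Along a PFR/batch, dC_S/dC_A = −r_S/(r_R+r_S) = −k₂/(k₂+k₁·C_A).
Integrating from C_{A0} to C_A: C_S = (1.49/0.344)·ln[(1.49+0.344·1.07)/(1.49+0.344·0.226)] = 4.331·ln(1.858/1.568) = 0.7361 mol/L.
Then C_R = (C_{A0}−C_A) − C_S = 0.8442 − 0.7361 = 0.1081 mol/L.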